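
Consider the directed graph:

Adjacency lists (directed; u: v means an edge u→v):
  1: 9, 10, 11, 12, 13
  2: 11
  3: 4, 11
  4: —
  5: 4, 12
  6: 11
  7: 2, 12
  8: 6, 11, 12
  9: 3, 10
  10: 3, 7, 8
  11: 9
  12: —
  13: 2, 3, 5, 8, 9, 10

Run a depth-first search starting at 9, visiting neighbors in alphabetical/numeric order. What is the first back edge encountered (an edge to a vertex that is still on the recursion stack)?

11->9

DFS from 9 (visiting neighbors in alphabetical/numeric order); mark gray on enter, black on exit:
9 gray
  3 gray
    4 gray
    4 black
    11 gray
      11→9: 9 is gray → back edge
First back edge: 11 → 9.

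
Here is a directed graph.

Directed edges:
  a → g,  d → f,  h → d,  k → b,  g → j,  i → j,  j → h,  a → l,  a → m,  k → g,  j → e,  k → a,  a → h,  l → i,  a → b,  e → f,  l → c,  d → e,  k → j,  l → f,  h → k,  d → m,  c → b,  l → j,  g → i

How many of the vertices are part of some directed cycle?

7

A vertex is on a directed cycle iff it belongs to a strongly connected component of size ≥ 2 (or has a self-loop).
The vertices on cycles are {a, g, h, i, j, k, l} — 7 in total.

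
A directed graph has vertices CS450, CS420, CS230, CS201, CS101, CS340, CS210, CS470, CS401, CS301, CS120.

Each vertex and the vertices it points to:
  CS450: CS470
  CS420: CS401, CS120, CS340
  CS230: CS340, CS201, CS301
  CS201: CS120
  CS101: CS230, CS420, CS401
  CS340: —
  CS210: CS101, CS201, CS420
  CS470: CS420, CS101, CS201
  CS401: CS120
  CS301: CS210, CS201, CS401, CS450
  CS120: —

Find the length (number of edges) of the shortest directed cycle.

4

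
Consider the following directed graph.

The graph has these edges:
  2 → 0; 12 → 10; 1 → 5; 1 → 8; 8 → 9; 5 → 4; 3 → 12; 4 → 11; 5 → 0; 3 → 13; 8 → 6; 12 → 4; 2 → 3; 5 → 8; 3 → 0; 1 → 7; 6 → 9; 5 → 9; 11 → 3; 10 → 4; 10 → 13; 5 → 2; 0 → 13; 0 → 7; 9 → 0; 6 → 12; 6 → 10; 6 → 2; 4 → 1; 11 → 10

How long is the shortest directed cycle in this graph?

3

For each vertex v, BFS finds the shortest path from v back to v.
The shortest such closed walk is 1 → 5 → 4 → 1, length 3.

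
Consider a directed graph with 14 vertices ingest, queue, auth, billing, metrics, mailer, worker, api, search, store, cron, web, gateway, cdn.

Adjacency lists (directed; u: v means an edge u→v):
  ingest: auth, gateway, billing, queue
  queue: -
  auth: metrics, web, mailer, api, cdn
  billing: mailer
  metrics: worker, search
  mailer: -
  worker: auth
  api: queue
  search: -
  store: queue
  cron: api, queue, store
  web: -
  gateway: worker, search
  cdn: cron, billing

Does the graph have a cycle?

Yes

DFS with white/gray/black marking, starting from web:
web gray
web black
ingest gray
  auth gray
    metrics gray
      worker gray
        worker→auth: auth is gray → back edge
Back edge found, so a cycle exists: auth → metrics → worker → auth.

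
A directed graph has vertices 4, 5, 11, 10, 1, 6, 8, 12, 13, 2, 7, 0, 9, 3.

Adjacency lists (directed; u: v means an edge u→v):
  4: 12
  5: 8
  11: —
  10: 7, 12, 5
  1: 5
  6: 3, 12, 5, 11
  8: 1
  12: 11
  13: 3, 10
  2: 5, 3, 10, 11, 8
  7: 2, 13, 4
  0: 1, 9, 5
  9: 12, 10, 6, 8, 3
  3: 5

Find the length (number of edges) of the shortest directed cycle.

For each vertex v, BFS finds the shortest path from v back to v.
The shortest such closed walk is 10 → 7 → 13 → 10, length 3.

3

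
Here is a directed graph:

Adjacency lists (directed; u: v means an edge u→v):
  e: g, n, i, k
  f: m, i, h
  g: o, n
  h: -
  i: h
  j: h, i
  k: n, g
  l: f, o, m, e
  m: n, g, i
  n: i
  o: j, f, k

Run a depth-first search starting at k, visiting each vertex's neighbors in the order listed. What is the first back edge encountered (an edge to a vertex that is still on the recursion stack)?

m→g

DFS from k (visiting each vertex's neighbors in the order listed); mark gray on enter, black on exit:
k gray
  n gray
    i gray
      h gray
      h black
    i black
  n black
  g gray
    o gray
      j gray
        j→h: h black — skip
        j→i: i black — skip
      j black
      f gray
        m gray
          m→n: n black — skip
          m→g: g is gray → back edge
First back edge: m → g.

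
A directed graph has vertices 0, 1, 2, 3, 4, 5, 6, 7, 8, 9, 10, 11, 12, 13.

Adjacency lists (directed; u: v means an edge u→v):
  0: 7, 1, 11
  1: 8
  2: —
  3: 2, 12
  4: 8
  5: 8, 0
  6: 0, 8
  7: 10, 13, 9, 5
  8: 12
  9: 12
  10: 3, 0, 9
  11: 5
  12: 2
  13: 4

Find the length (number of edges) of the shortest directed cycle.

For each vertex v, BFS finds the shortest path from v back to v.
The shortest such closed walk is 0 → 7 → 10 → 0, length 3.

3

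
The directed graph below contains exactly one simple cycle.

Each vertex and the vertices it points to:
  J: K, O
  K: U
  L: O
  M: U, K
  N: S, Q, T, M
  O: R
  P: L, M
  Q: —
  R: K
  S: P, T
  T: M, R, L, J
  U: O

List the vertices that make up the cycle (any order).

K, O, R, U

DFS with gray/black marking from O:
O gray
  R gray
    K gray
      U gray
        U→O: O is gray → back edge
Back edge closes the cycle O → R → K → U → O; its vertices are {K, O, R, U}.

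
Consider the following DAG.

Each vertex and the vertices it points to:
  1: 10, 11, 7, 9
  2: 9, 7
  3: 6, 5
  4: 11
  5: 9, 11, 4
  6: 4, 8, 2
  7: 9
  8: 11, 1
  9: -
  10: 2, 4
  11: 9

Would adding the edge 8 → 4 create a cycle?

Adding 8→4 creates a cycle iff 4 can already reach 8.
Explore from 4: no path reaches 8. The graph stays acyclic.

No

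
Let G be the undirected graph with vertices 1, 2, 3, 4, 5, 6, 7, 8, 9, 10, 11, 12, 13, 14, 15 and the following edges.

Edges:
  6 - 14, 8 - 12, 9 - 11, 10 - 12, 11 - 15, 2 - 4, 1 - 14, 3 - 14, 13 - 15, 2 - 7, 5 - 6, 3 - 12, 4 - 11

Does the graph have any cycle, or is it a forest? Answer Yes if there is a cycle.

DFS, tracking each vertex's parent; an edge to a visited non-parent vertex closes a cycle.
Start from 13:
visit 13 (parent –)
  visit 15 (parent 13)
    visit 11 (parent 15)
      visit 4 (parent 11)
        4–11: parent, skip
        visit 2 (parent 4)
          2–4: parent, skip
          visit 7 (parent 2)
            7–2: parent, skip
      11–15: parent, skip
      visit 9 (parent 11)
        9–11: parent, skip
    15–13: parent, skip
visit 1 (parent –)
  visit 14 (parent 1)
    visit 6 (parent 14)
      6–14: parent, skip
      visit 5 (parent 6)
        5–6: parent, skip
    visit 3 (parent 14)
      visit 12 (parent 3)
        12–3: parent, skip
        visit 8 (parent 12)
          8–12: parent, skip
        visit 10 (parent 12)
          10–12: parent, skip
      3–14: parent, skip
    14–1: parent, skip
No non-parent visited neighbor found — the graph is a forest.

No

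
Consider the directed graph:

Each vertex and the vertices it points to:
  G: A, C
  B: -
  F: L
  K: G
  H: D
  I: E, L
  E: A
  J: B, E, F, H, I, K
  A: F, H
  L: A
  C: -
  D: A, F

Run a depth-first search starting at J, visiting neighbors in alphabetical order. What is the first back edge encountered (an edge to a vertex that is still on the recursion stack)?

L→A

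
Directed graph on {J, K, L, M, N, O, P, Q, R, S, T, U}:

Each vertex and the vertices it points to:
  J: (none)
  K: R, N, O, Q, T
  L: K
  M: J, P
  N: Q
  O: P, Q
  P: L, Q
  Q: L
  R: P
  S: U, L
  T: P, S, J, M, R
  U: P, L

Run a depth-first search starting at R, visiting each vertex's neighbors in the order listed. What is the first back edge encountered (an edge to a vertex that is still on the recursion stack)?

K->R

DFS from R (visiting each vertex's neighbors in the order listed); mark gray on enter, black on exit:
R gray
  P gray
    L gray
      K gray
        K→R: R is gray → back edge
First back edge: K → R.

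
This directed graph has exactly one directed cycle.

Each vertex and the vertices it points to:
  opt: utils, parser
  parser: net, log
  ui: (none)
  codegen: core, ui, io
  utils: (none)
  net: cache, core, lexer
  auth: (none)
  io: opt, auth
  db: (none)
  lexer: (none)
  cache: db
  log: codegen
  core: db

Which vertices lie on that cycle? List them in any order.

io, log, opt, parser, codegen

DFS with gray/black marking from codegen:
codegen gray
  core gray
    db gray
    db black
  core black
  ui gray
  ui black
  io gray
    opt gray
      utils gray
      utils black
      parser gray
        net gray
          cache gray
            cache→db: db black — skip
          cache black
          net→core: core black — skip
          lexer gray
          lexer black
        net black
        log gray
          log→codegen: codegen is gray → back edge
Back edge closes the cycle codegen → io → opt → parser → log → codegen; its vertices are {io, log, opt, parser, codegen}.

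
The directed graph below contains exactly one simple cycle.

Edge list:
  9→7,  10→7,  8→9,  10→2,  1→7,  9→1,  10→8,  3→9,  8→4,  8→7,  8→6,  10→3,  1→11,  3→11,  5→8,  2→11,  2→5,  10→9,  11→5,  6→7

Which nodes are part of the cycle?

1, 5, 8, 9, 11

DFS with gray/black marking from 8:
8 gray
  4 gray
  4 black
  9 gray
    1 gray
      7 gray
      7 black
      11 gray
        5 gray
          5→8: 8 is gray → back edge
Back edge closes the cycle 8 → 9 → 1 → 11 → 5 → 8; its vertices are {1, 5, 8, 9, 11}.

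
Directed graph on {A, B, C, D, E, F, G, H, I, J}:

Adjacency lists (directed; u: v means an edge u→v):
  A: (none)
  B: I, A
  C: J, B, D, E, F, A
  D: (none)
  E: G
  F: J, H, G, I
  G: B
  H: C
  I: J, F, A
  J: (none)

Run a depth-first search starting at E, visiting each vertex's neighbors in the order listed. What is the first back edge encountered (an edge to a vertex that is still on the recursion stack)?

C->B

DFS from E (visiting each vertex's neighbors in the order listed); mark gray on enter, black on exit:
E gray
  G gray
    B gray
      I gray
        J gray
        J black
        F gray
          F→J: J black — skip
          H gray
            C gray
              C→J: J black — skip
              C→B: B is gray → back edge
First back edge: C → B.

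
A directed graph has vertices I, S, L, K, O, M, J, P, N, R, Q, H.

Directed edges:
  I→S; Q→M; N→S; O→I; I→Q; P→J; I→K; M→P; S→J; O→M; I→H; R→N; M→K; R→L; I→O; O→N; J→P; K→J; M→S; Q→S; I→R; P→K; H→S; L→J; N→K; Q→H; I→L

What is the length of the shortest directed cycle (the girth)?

For each vertex v, BFS finds the shortest path from v back to v.
The shortest such closed walk is I → O → I, length 2.

2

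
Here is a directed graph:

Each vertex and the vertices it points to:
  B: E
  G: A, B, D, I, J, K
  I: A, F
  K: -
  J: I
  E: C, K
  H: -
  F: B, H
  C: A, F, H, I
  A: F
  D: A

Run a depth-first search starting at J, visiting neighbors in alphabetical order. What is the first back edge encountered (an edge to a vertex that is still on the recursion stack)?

DFS from J (visiting neighbors in alphabetical order); mark gray on enter, black on exit:
J gray
  I gray
    A gray
      F gray
        B gray
          E gray
            C gray
              C→A: A is gray → back edge
First back edge: C → A.

C->A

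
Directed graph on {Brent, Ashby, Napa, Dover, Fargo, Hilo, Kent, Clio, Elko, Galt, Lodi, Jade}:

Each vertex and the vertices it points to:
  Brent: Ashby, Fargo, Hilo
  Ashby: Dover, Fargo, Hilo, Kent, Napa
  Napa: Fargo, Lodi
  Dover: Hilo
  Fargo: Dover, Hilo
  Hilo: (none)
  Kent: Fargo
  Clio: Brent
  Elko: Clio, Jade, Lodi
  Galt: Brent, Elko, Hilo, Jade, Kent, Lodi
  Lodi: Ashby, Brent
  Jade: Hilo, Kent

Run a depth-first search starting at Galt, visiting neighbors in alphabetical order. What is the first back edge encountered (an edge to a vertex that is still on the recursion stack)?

Lodi→Ashby

DFS from Galt (visiting neighbors in alphabetical order); mark gray on enter, black on exit:
Galt gray
  Brent gray
    Ashby gray
      Dover gray
        Hilo gray
        Hilo black
      Dover black
      Fargo gray
        Fargo→Dover: Dover black — skip
        Fargo→Hilo: Hilo black — skip
      Fargo black
      Ashby→Hilo: Hilo black — skip
      Kent gray
        Kent→Fargo: Fargo black — skip
      Kent black
      Napa gray
        Napa→Fargo: Fargo black — skip
        Lodi gray
          Lodi→Ashby: Ashby is gray → back edge
First back edge: Lodi → Ashby.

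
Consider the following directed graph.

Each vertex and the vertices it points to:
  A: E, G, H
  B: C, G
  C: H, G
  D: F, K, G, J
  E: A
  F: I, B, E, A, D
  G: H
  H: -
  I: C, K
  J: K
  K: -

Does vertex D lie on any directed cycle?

Yes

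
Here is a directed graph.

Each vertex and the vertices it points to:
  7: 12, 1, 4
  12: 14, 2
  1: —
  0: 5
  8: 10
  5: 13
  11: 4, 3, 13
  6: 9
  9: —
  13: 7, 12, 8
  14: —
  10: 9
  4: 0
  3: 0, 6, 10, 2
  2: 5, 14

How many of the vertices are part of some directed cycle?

7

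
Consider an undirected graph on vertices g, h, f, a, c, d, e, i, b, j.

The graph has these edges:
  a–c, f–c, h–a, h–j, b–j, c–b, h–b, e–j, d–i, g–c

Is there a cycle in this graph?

Yes

DFS, tracking each vertex's parent; an edge to a visited non-parent vertex closes a cycle.
Start from g:
visit g (parent –)
  visit c (parent g)
    visit a (parent c)
      a–c: parent, skip
      visit h (parent a)
        visit b (parent h)
          b–c: c visited and ≠ parent → cycle
Cycle: c – a – h – b – c.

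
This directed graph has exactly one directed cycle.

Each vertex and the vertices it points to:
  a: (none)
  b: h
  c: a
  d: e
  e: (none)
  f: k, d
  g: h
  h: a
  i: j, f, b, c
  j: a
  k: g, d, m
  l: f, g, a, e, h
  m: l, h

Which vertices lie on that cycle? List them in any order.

DFS with gray/black marking from f:
f gray
  k gray
    g gray
      h gray
        a gray
        a black
      h black
    g black
    d gray
      e gray
      e black
    d black
    m gray
      l gray
        l→f: f is gray → back edge
Back edge closes the cycle f → k → m → l → f; its vertices are {f, k, l, m}.

f, k, l, m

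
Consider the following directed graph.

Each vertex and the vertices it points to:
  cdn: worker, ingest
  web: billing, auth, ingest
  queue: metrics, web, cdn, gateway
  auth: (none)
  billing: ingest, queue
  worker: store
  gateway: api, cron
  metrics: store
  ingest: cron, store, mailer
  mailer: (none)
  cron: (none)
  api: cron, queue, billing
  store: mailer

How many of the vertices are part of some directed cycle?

5

A vertex is on a directed cycle iff it belongs to a strongly connected component of size ≥ 2 (or has a self-loop).
The vertices on cycles are {api, web, queue, billing, gateway} — 5 in total.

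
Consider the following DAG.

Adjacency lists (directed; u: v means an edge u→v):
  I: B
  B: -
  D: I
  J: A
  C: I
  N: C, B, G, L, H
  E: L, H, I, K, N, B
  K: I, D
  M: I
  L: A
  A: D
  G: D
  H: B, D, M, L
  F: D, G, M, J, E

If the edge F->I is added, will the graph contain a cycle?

Adding F→I creates a cycle iff I can already reach F.
Explore from I: no path reaches F. The graph stays acyclic.

No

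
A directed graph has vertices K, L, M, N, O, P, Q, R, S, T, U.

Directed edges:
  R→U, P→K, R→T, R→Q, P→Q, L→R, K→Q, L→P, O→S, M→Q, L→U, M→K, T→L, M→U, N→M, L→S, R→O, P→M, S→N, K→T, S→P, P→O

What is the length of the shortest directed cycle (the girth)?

For each vertex v, BFS finds the shortest path from v back to v.
The shortest such closed walk is T → L → R → T, length 3.

3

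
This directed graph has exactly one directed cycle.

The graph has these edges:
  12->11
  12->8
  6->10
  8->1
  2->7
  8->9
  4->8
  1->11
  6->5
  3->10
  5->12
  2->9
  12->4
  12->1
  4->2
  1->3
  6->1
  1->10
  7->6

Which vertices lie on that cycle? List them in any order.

2, 4, 5, 6, 7, 12

DFS with gray/black marking from 12:
12 gray
  4 gray
    2 gray
      9 gray
      9 black
      7 gray
        6 gray
          5 gray
            5→12: 12 is gray → back edge
Back edge closes the cycle 12 → 4 → 2 → 7 → 6 → 5 → 12; its vertices are {2, 4, 5, 6, 7, 12}.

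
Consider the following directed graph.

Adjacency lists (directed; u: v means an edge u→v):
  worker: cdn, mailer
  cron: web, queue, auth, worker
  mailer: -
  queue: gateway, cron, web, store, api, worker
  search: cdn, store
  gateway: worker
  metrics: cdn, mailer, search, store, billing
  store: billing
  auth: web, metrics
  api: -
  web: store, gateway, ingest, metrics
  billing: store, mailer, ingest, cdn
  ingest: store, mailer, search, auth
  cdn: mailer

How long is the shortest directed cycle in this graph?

2

For each vertex v, BFS finds the shortest path from v back to v.
The shortest such closed walk is queue → cron → queue, length 2.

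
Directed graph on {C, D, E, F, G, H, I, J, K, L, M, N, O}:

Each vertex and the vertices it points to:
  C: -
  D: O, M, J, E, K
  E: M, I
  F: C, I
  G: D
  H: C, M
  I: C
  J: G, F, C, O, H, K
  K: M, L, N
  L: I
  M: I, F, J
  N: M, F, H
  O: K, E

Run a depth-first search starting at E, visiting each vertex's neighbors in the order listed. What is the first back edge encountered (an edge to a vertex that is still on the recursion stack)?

K->M

DFS from E (visiting each vertex's neighbors in the order listed); mark gray on enter, black on exit:
E gray
  M gray
    I gray
      C gray
      C black
    I black
    F gray
      F→C: C black — skip
      F→I: I black — skip
    F black
    J gray
      G gray
        D gray
          O gray
            K gray
              K→M: M is gray → back edge
First back edge: K → M.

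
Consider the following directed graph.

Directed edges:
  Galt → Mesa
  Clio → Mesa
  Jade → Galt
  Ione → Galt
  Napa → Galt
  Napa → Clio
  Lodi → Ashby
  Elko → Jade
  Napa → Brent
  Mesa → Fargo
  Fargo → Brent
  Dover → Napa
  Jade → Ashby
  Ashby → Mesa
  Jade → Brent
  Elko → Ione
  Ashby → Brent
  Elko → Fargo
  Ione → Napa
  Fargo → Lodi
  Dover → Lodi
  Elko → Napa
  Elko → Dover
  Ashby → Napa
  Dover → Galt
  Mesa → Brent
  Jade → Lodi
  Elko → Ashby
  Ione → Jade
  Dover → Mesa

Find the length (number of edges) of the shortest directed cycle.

4

For each vertex v, BFS finds the shortest path from v back to v.
The shortest such closed walk is Fargo → Lodi → Ashby → Mesa → Fargo, length 4.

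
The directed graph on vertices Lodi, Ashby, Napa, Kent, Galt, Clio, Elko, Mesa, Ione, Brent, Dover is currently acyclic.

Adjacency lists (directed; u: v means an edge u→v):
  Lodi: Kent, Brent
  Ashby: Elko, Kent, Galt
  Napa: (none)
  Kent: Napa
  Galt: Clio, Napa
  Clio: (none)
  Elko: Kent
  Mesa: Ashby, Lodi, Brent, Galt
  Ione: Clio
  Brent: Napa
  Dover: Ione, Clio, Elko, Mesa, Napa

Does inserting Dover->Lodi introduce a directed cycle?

No

Adding Dover→Lodi creates a cycle iff Lodi can already reach Dover.
Explore from Lodi: no path reaches Dover. The graph stays acyclic.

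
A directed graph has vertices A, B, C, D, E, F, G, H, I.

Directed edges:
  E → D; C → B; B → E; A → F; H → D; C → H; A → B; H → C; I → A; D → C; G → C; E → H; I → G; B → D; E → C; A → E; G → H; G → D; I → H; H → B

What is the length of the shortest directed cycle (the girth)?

For each vertex v, BFS finds the shortest path from v back to v.
The shortest such closed walk is C → H → C, length 2.

2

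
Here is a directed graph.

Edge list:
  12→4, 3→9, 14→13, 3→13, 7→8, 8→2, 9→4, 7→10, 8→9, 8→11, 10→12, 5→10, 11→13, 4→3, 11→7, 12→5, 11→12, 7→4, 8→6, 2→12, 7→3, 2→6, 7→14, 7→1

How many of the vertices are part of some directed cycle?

9

A vertex is on a directed cycle iff it belongs to a strongly connected component of size ≥ 2 (or has a self-loop).
The vertices on cycles are {3, 4, 5, 7, 8, 9, 10, 11, 12} — 9 in total.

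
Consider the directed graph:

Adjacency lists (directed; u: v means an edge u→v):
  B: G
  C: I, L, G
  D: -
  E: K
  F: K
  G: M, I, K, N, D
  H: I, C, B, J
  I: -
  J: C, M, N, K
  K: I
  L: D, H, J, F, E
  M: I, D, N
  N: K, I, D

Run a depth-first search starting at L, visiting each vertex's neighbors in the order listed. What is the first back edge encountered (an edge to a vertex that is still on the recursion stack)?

C→L

DFS from L (visiting each vertex's neighbors in the order listed); mark gray on enter, black on exit:
L gray
  D gray
  D black
  H gray
    I gray
    I black
    C gray
      C→I: I black — skip
      C→L: L is gray → back edge
First back edge: C → L.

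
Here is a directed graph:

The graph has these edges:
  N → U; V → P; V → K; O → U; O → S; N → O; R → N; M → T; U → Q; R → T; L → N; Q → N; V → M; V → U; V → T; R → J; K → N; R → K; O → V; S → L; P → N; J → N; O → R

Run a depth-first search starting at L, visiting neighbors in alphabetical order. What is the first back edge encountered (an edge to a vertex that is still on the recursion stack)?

DFS from L (visiting neighbors in alphabetical order); mark gray on enter, black on exit:
L gray
  N gray
    O gray
      R gray
        J gray
          J→N: N is gray → back edge
First back edge: J → N.

J->N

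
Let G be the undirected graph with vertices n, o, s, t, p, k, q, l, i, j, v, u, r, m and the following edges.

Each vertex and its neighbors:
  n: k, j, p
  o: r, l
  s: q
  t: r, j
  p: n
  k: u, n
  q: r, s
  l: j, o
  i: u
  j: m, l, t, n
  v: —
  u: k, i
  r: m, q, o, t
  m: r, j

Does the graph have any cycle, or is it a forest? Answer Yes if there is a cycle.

Yes

DFS, tracking each vertex's parent; an edge to a visited non-parent vertex closes a cycle.
Start from r:
visit r (parent –)
  visit m (parent r)
    m–r: parent, skip
    visit j (parent m)
      j–m: parent, skip
      visit l (parent j)
        l–j: parent, skip
        visit o (parent l)
          o–r: r visited and ≠ parent → cycle
Cycle: r – m – j – l – o – r.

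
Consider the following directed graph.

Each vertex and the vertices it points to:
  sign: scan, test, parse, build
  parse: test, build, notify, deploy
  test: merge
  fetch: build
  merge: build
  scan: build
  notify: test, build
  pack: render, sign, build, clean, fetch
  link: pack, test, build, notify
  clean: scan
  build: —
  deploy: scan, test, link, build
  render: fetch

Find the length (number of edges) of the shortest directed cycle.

5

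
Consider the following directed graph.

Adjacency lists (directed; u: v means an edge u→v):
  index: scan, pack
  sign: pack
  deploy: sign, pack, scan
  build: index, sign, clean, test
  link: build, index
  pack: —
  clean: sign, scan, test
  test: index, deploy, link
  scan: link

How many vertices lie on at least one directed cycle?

A vertex is on a directed cycle iff it belongs to a strongly connected component of size ≥ 2 (or has a self-loop).
The vertices on cycles are {link, scan, test, build, clean, index, deploy} — 7 in total.

7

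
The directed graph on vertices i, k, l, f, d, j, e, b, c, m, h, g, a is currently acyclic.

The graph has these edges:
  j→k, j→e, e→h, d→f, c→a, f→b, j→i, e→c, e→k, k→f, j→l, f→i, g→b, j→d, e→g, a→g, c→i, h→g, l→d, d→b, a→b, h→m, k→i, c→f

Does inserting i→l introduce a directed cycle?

Adding i→l creates a cycle iff l can already reach i.
Path from l: l → d → f → i.
So l → … → i → l is a cycle.

Yes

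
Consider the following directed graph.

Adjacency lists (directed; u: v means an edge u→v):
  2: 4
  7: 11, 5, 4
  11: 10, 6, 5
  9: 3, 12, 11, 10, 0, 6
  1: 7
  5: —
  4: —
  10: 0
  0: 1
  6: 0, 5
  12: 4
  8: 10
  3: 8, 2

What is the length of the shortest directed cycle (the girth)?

For each vertex v, BFS finds the shortest path from v back to v.
The shortest such closed walk is 6 → 0 → 1 → 7 → 11 → 6, length 5.

5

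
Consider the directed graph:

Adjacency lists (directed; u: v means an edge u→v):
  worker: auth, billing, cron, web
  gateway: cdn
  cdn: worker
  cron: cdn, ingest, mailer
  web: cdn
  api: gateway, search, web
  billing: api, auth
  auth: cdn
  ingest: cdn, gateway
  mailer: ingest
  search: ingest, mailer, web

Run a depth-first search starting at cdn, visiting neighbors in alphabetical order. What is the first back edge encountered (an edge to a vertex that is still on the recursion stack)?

auth->cdn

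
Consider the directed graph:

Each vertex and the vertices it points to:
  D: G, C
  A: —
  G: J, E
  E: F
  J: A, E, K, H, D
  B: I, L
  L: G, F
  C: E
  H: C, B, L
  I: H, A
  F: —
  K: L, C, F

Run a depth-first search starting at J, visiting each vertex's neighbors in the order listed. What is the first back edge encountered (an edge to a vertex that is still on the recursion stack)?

DFS from J (visiting each vertex's neighbors in the order listed); mark gray on enter, black on exit:
J gray
  A gray
  A black
  E gray
    F gray
    F black
  E black
  K gray
    L gray
      G gray
        G→J: J is gray → back edge
First back edge: G → J.

G->J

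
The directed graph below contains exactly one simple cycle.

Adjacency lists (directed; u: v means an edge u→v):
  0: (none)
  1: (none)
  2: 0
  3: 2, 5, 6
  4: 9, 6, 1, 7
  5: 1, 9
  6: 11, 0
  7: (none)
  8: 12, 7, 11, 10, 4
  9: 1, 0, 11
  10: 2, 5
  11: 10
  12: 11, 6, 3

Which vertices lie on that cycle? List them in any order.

DFS with gray/black marking from 10:
10 gray
  2 gray
    0 gray
    0 black
  2 black
  5 gray
    1 gray
    1 black
    9 gray
      9→1: 1 black — skip
      9→0: 0 black — skip
      11 gray
        11→10: 10 is gray → back edge
Back edge closes the cycle 10 → 5 → 9 → 11 → 10; its vertices are {5, 9, 10, 11}.

5, 9, 10, 11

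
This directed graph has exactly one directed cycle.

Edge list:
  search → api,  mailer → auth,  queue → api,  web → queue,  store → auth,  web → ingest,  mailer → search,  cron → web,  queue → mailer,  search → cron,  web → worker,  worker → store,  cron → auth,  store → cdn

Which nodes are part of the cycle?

DFS with gray/black marking from web:
web gray
  queue gray
    api gray
    api black
    mailer gray
      auth gray
      auth black
      search gray
        cron gray
          cron→auth: auth black — skip
          cron→web: web is gray → back edge
Back edge closes the cycle web → queue → mailer → search → cron → web; its vertices are {web, cron, queue, mailer, search}.

web, cron, queue, mailer, search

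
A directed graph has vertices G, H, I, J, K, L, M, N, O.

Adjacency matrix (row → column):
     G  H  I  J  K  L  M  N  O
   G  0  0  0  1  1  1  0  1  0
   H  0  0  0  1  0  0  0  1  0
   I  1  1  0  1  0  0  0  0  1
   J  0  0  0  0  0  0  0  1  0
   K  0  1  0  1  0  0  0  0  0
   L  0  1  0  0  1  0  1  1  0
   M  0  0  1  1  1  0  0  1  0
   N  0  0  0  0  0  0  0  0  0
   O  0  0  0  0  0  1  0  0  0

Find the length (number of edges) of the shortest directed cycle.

For each vertex v, BFS finds the shortest path from v back to v.
The shortest such closed walk is I → G → L → M → I, length 4.

4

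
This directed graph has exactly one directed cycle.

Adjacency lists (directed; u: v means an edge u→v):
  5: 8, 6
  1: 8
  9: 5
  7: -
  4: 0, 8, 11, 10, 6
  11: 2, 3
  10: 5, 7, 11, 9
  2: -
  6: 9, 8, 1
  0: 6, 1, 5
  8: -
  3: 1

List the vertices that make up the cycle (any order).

DFS with gray/black marking from 6:
6 gray
  9 gray
    5 gray
      8 gray
      8 black
      5→6: 6 is gray → back edge
Back edge closes the cycle 6 → 9 → 5 → 6; its vertices are {5, 6, 9}.

5, 6, 9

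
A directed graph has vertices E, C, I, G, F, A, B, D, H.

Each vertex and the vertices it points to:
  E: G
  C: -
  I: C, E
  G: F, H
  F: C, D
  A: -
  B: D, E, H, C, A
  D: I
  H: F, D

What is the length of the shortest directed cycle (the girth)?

5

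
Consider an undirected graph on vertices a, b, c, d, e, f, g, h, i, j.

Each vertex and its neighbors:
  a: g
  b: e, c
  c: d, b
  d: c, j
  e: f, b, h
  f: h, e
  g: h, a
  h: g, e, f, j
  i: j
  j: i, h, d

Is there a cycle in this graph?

DFS, tracking each vertex's parent; an edge to a visited non-parent vertex closes a cycle.
Start from a:
visit a (parent –)
  visit g (parent a)
    visit h (parent g)
      h–g: parent, skip
      visit e (parent h)
        visit f (parent e)
          f–h: h visited and ≠ parent → cycle
Cycle: h – e – f – h.

Yes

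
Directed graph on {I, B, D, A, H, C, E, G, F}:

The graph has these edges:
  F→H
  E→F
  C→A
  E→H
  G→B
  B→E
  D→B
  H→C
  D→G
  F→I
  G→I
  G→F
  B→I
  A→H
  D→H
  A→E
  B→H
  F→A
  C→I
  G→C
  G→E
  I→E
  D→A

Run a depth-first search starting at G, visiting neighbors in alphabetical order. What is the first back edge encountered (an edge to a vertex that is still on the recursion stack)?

A->E

DFS from G (visiting neighbors in alphabetical order); mark gray on enter, black on exit:
G gray
  B gray
    E gray
      F gray
        A gray
          A→E: E is gray → back edge
First back edge: A → E.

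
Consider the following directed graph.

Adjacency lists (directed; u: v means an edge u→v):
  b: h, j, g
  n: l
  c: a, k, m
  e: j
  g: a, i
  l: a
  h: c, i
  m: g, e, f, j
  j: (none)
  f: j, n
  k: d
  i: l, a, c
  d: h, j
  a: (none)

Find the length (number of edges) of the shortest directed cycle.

4

For each vertex v, BFS finds the shortest path from v back to v.
The shortest such closed walk is h → c → k → d → h, length 4.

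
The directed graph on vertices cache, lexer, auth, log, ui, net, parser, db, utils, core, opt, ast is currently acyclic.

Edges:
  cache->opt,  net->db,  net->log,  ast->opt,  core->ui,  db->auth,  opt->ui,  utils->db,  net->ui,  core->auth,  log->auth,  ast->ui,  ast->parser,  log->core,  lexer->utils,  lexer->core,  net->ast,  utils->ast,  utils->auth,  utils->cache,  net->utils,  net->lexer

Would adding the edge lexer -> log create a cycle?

Adding lexer→log creates a cycle iff log can already reach lexer.
Explore from log: no path reaches lexer. The graph stays acyclic.

No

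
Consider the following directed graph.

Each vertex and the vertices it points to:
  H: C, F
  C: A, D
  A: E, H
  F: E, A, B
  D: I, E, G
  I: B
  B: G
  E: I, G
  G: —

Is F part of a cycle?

Yes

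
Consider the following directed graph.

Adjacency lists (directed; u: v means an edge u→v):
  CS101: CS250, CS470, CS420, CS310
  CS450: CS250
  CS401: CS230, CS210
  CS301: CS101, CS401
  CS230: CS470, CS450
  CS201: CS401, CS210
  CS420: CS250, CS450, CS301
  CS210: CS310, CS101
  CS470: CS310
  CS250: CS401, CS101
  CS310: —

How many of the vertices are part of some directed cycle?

8

A vertex is on a directed cycle iff it belongs to a strongly connected component of size ≥ 2 (or has a self-loop).
The vertices on cycles are {CS101, CS210, CS230, CS250, CS301, CS401, CS420, CS450} — 8 in total.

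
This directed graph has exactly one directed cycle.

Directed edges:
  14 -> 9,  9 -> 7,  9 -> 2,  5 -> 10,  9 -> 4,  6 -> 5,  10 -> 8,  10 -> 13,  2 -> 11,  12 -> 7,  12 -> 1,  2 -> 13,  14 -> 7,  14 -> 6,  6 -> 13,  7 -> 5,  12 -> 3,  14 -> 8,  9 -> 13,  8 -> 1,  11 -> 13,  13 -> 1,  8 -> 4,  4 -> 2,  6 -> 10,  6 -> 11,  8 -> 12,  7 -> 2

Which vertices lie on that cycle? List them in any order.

5, 7, 8, 10, 12

DFS with gray/black marking from 8:
8 gray
  12 gray
    3 gray
    3 black
    7 gray
      2 gray
        11 gray
          13 gray
            1 gray
            1 black
          13 black
        11 black
        2→13: 13 black — skip
      2 black
      5 gray
        10 gray
          10→8: 8 is gray → back edge
Back edge closes the cycle 8 → 12 → 7 → 5 → 10 → 8; its vertices are {5, 7, 8, 10, 12}.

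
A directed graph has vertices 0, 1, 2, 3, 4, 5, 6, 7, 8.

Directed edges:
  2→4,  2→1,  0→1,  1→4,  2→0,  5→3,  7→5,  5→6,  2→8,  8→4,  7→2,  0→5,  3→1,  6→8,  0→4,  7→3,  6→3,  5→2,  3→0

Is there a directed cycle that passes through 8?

8 lies on a cycle iff there is a path from 8 back to itself.
Exploring from 8, it never reaches itself; equivalently, its strongly connected component is a singleton.

No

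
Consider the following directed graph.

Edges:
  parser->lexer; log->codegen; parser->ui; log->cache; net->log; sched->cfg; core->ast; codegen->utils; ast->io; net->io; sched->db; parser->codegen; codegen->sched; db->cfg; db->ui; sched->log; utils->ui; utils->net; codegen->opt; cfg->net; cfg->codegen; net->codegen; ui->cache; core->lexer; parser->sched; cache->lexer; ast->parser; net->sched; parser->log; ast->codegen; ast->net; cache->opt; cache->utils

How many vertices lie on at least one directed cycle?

9

A vertex is on a directed cycle iff it belongs to a strongly connected component of size ≥ 2 (or has a self-loop).
The vertices on cycles are {db, ui, cfg, log, net, cache, sched, utils, codegen} — 9 in total.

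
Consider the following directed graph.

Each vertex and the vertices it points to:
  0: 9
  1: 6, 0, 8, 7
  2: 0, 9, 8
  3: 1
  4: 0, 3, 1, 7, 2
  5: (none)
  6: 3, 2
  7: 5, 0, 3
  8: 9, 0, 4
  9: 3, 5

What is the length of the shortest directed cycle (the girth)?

3

For each vertex v, BFS finds the shortest path from v back to v.
The shortest such closed walk is 4 → 2 → 8 → 4, length 3.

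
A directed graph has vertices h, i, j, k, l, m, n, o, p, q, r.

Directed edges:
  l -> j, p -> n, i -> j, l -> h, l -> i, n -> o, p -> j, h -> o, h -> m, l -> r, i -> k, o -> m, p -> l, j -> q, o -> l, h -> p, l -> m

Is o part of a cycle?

Yes

o is on a cycle iff o can reach itself via ≥1 edge.
o → l → h → o — yes.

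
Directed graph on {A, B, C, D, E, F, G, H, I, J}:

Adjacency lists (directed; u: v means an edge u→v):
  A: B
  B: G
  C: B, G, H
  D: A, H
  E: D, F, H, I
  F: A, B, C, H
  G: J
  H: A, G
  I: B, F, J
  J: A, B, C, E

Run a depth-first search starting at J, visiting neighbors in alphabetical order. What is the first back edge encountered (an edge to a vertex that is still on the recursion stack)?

G->J

DFS from J (visiting neighbors in alphabetical order); mark gray on enter, black on exit:
J gray
  A gray
    B gray
      G gray
        G→J: J is gray → back edge
First back edge: G → J.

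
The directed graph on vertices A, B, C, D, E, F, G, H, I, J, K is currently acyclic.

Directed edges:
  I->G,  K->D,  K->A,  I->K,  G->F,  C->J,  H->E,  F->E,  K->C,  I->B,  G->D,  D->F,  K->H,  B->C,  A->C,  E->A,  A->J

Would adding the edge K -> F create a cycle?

Adding K→F creates a cycle iff F can already reach K.
Explore from F: no path reaches K. The graph stays acyclic.

No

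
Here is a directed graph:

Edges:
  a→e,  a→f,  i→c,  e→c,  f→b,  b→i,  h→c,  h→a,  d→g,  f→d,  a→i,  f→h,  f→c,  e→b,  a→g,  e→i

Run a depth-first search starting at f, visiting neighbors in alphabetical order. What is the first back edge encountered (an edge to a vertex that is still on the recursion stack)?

DFS from f (visiting neighbors in alphabetical order); mark gray on enter, black on exit:
f gray
  b gray
    i gray
      c gray
      c black
    i black
  b black
  f→c: c black — skip
  d gray
    g gray
    g black
  d black
  h gray
    a gray
      e gray
        e→b: b black — skip
        e→c: c black — skip
        e→i: i black — skip
      e black
      a→f: f is gray → back edge
First back edge: a → f.

a→f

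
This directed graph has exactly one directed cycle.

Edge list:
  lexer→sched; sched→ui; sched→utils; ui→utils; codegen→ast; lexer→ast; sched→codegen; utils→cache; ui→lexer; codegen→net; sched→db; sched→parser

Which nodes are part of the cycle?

ui, lexer, sched

DFS with gray/black marking from sched:
sched gray
  utils gray
    cache gray
    cache black
  utils black
  parser gray
  parser black
  db gray
  db black
  codegen gray
    ast gray
    ast black
    net gray
    net black
  codegen black
  ui gray
    ui→utils: utils black — skip
    lexer gray
      lexer→ast: ast black — skip
      lexer→sched: sched is gray → back edge
Back edge closes the cycle sched → ui → lexer → sched; its vertices are {ui, lexer, sched}.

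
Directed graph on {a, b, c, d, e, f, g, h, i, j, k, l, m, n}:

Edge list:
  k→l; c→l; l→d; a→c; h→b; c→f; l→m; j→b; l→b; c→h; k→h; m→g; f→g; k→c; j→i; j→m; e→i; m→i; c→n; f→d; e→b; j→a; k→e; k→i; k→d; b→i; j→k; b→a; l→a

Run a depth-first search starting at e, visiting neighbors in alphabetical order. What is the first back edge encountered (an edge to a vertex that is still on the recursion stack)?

h→b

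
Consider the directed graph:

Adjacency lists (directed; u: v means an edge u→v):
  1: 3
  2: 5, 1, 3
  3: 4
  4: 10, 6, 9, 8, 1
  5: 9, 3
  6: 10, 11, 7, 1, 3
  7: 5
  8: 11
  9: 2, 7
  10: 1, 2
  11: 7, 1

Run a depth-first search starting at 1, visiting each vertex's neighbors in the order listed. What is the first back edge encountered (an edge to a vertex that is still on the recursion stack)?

DFS from 1 (visiting each vertex's neighbors in the order listed); mark gray on enter, black on exit:
1 gray
  3 gray
    4 gray
      10 gray
        10→1: 1 is gray → back edge
First back edge: 10 → 1.

10→1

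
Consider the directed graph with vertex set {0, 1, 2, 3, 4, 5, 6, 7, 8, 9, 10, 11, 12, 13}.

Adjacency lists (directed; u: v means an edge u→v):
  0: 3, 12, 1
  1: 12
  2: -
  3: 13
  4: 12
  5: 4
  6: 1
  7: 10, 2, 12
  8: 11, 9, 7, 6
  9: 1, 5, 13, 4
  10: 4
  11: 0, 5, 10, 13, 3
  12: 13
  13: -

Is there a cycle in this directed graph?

No

DFS with white/gray/black marking, starting from 2:
2 gray
2 black
0 gray
  3 gray
    13 gray
    13 black
  3 black
  12 gray
    12→13: 13 black — skip
  12 black
  1 gray
    1→12: 12 black — skip
  1 black
0 black
4 gray
  4→12: 12 black — skip
4 black
5 gray
  5→4: 4 black — skip
5 black
6 gray
  6→1: 1 black — skip
6 black
7 gray
  10 gray
    10→4: 4 black — skip
  10 black
  7→2: 2 black — skip
  7→12: 12 black — skip
7 black
8 gray
  11 gray
    11→0: 0 black — skip
    11→5: 5 black — skip
    11→10: 10 black — skip
    11→13: 13 black — skip
    11→3: 3 black — skip
  11 black
  9 gray
    9→1: 1 black — skip
    9→5: 5 black — skip
    9→13: 13 black — skip
    9→4: 4 black — skip
  9 black
  8→7: 7 black — skip
  8→6: 6 black — skip
8 black
Every edge goes to a white or black vertex — no back edge, so the graph is acyclic.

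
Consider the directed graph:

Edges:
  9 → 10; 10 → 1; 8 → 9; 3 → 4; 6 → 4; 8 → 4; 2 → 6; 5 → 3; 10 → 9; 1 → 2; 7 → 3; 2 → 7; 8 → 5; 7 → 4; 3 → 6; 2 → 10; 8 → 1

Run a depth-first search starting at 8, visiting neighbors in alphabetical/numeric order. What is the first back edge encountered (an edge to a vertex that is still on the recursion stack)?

DFS from 8 (visiting neighbors in alphabetical/numeric order); mark gray on enter, black on exit:
8 gray
  1 gray
    2 gray
      6 gray
        4 gray
        4 black
      6 black
      7 gray
        3 gray
          3→4: 4 black — skip
          3→6: 6 black — skip
        3 black
        7→4: 4 black — skip
      7 black
      10 gray
        10→1: 1 is gray → back edge
First back edge: 10 → 1.

10->1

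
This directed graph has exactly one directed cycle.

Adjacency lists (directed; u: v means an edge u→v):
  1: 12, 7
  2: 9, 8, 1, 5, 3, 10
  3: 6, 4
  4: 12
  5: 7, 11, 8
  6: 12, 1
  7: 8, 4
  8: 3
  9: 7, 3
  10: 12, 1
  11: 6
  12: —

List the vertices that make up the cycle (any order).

1, 3, 6, 7, 8

DFS with gray/black marking from 1:
1 gray
  12 gray
  12 black
  7 gray
    8 gray
      3 gray
        6 gray
          6→12: 12 black — skip
          6→1: 1 is gray → back edge
Back edge closes the cycle 1 → 7 → 8 → 3 → 6 → 1; its vertices are {1, 3, 6, 7, 8}.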